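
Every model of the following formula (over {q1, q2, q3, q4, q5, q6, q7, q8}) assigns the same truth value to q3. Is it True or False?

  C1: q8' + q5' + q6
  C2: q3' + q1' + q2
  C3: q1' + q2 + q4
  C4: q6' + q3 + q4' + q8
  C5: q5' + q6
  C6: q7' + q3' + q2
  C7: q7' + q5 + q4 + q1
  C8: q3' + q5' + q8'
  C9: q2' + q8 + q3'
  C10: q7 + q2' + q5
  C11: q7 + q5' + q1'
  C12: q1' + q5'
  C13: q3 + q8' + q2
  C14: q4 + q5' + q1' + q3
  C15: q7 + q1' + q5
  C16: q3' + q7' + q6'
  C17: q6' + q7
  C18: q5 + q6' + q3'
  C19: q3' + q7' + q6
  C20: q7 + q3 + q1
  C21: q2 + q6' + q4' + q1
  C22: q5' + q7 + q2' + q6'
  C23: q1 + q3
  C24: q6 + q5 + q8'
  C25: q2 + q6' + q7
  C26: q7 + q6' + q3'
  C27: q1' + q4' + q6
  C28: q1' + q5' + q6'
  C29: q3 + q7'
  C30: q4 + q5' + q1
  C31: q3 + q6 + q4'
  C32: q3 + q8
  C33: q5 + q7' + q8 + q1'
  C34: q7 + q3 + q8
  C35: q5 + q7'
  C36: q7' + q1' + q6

Suppose q3 = 0.
(q1) alone gives q1 = 1.
(q5') alone gives q5 = 0.
(q7) alone gives q7 = 1.
But (q7') is also a unit clause — contradiction.
So every satisfying assignment has q3 = True.

True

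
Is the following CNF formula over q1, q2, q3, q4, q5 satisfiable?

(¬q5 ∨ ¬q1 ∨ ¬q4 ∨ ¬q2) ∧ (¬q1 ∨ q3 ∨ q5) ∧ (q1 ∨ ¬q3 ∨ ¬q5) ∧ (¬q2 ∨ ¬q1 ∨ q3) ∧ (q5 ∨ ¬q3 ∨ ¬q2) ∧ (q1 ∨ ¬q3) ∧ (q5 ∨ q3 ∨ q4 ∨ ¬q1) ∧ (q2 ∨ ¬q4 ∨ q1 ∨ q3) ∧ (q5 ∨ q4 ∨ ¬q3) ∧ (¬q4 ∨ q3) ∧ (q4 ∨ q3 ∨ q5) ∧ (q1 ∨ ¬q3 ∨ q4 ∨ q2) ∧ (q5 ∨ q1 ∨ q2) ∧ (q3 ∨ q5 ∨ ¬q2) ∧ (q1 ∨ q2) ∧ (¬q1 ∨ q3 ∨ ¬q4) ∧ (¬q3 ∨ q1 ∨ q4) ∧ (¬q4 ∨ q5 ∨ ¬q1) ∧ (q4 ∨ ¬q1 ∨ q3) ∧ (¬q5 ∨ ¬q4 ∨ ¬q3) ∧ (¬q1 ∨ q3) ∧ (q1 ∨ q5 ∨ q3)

Suppose q1 = False.
The clause (¬q3) is unit, so q3 = False.
The clause (¬q4) is unit, so q4 = False.
The clause (q5) is unit, so q5 = True.
The clause (q2) is unit, so q2 = True.
All clauses are satisfied.
A satisfying assignment: q1=False, q2=True, q3=False, q4=False, q5=True.

Yes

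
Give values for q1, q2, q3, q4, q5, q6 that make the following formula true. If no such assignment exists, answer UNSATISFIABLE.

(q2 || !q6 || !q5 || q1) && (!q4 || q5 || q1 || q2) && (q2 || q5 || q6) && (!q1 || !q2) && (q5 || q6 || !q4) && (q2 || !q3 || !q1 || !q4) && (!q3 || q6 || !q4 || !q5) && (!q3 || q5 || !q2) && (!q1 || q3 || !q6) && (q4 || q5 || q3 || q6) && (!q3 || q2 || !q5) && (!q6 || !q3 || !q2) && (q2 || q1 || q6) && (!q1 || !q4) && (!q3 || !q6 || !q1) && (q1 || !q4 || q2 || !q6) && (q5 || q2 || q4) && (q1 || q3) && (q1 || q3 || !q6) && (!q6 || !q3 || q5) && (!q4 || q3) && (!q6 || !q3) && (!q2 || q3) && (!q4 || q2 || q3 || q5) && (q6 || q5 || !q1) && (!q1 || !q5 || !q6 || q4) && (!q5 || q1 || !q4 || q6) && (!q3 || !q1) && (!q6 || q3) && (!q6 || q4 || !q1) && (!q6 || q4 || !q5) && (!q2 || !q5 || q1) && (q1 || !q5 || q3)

q1 ↦ true,  q2 ↦ false,  q3 ↦ false,  q4 ↦ false,  q5 ↦ true,  q6 ↦ false

Branch on q1: set q1 = true.
The clause (!q2) is unit, so q2 = false.
The clause (!q4) is unit, so q4 = false.
The clause (q5) is unit, so q5 = true.
The clause (!q3) is unit, so q3 = false.
The clause (!q6) is unit, so q6 = false.
All clauses are satisfied.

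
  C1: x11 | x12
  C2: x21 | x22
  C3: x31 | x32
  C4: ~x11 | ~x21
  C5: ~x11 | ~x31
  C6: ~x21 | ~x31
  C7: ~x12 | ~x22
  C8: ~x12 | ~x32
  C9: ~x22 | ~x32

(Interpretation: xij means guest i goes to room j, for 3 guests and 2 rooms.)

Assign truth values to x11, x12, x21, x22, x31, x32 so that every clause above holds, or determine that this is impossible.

UNSATISFIABLE

Branch on x11: set x11 = 1.
The clause (~x21) is unit, so x21 = 0.
The clause (x22) is unit, so x22 = 1.
The clause (~x31) is unit, so x31 = 0.
The clause (x32) is unit, so x32 = 1.
But (~x32) is also a unit clause — contradiction.
That branch fails; take x11 = 0 instead.
The clause (x12) is unit, so x12 = 1.
The clause (~x22) is unit, so x22 = 0.
The clause (x21) is unit, so x21 = 1.
The clause (~x31) is unit, so x31 = 0.
The clause (x32) is unit, so x32 = 1.
But (~x32) is also a unit clause — contradiction.
Neither x11 = 1 nor x11 = 0 works.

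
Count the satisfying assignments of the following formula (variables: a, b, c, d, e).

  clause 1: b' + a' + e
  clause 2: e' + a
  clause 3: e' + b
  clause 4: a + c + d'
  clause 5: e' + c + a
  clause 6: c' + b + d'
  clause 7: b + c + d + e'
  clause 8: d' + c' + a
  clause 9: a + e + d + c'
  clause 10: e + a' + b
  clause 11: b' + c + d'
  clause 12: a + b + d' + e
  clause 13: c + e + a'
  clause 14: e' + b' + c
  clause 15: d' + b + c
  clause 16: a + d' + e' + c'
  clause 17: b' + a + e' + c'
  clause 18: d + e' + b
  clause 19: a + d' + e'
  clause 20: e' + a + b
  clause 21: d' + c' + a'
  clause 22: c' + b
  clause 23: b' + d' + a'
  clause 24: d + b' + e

2

There are 2^5 = 32 truth assignments over (a, b, c, d, e).
Split on a. With a = 1, the clauses containing a are satisfied and a' drops from the rest; 1 of the 2^4 = 16 assignments to the other variables satisfy what remains.
With a = 0, by the same count on the reduced clause set, 1 assignment works.
(One model: a=F, b=F, c=F, d=F, e=F.)
Total: 1 + 1 = 2.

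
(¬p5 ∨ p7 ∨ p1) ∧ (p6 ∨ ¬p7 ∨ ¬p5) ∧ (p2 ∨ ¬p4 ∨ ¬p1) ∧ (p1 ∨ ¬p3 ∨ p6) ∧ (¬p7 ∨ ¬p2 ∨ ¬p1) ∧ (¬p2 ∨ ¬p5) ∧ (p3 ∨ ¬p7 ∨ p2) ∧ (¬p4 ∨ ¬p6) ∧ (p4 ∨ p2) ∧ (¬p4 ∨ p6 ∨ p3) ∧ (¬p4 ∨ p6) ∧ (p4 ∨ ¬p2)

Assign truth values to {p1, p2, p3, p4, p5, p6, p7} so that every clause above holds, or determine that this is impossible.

Suppose p2 = False.
Unit clause (p4) forces p4 = True.
Unit clause (¬p1) forces p1 = False.
Unit clause (¬p6) forces p6 = False.
But (p6) is also a unit clause — contradiction.
Backtrack on p2: now try p2 = True.
Unit clause (¬p5) forces p5 = False.
Unit clause (p4) forces p4 = True.
Unit clause (¬p6) forces p6 = False.
But (p6) is also a unit clause — contradiction.
Either choice for p2 ends in contradiction.

UNSATISFIABLE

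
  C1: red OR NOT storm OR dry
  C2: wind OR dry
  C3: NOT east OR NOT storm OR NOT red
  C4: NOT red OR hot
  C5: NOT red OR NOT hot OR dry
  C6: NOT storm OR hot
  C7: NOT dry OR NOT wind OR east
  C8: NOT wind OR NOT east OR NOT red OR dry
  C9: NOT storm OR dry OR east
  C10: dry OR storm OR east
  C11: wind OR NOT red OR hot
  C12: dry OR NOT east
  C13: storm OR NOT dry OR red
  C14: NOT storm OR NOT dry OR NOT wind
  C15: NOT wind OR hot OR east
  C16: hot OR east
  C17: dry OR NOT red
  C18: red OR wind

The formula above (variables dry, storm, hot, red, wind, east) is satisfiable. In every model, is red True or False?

True

Suppose red = false.
The clause (wind) is unit, so wind = true.
Branch on storm: set storm = false.
The clause (NOT dry) is unit, so dry = false.
The clause (east) is unit, so east = true.
Now (NOT east) is unsatisfied and unit — conflict.
So storm must be the other value — set storm = true.
The clause (dry) is unit, so dry = true.
Now (NOT dry) is unsatisfied and unit — conflict.
Either choice for storm ends in contradiction.
So every satisfying assignment has red = True.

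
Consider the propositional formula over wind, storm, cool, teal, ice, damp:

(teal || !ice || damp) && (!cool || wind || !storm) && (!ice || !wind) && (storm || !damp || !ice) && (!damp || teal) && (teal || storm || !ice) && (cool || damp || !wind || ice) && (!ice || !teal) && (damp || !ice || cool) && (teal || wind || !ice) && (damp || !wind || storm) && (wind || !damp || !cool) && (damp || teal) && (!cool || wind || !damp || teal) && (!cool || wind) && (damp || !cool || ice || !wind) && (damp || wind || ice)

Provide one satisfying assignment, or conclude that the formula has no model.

wind=true; storm=false; cool=true; teal=true; ice=false; damp=true

Branch on ice: set ice = false.
Branch on damp: set damp = true.
Unit clause (teal) forces teal = true.
Branch on wind: set wind = true.
Every clause is now satisfied; storm, cool are unconstrained.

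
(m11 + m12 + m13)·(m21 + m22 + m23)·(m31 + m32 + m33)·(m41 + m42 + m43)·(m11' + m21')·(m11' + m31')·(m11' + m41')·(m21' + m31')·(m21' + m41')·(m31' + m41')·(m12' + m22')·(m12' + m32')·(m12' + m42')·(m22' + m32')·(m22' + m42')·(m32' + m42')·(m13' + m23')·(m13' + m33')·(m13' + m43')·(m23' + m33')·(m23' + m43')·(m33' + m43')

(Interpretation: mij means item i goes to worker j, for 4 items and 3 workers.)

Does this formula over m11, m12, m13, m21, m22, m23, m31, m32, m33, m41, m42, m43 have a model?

No

Suppose m11 = 0.
Suppose m12 = 1.
(m22') alone gives m22 = 0.
(m32') alone gives m32 = 0.
(m42') alone gives m42 = 0.
Suppose m21 = 1.
(m31') alone gives m31 = 0.
(m33) alone gives m33 = 1.
(m41') alone gives m41 = 0.
(m43) alone gives m43 = 1.
Now (m43') is unsatisfied and unit — conflict.
So m21 must be the other value — set m21 = 0.
(m23) alone gives m23 = 1.
(m13') alone gives m13 = 0.
(m33') alone gives m33 = 0.
(m31) alone gives m31 = 1.
(m41') alone gives m41 = 0.
(m43) alone gives m43 = 1.
Now (m43') is unsatisfied and unit — conflict.
Either choice for m21 ends in contradiction.
So m12 must be the other value — set m12 = 0.
(m13) alone gives m13 = 1.
(m23') alone gives m23 = 0.
(m33') alone gives m33 = 0.
(m43') alone gives m43 = 0.
Suppose m21 = 1.
(m31') alone gives m31 = 0.
(m32) alone gives m32 = 1.
(m41') alone gives m41 = 0.
(m42) alone gives m42 = 1.
Now (m42') is unsatisfied and unit — conflict.
So m21 must be the other value — set m21 = 0.
(m22) alone gives m22 = 1.
(m32') alone gives m32 = 0.
(m31) alone gives m31 = 1.
(m41') alone gives m41 = 0.
(m42) alone gives m42 = 1.
Now (m42') is unsatisfied and unit — conflict.
Either choice for m21 ends in contradiction.
Either choice for m12 ends in contradiction.
So m11 must be the other value — set m11 = 1.
(m21') alone gives m21 = 0.
(m31') alone gives m31 = 0.
(m41') alone gives m41 = 0.
Suppose m22 = 1.
(m12') alone gives m12 = 0.
(m32') alone gives m32 = 0.
(m33) alone gives m33 = 1.
(m42') alone gives m42 = 0.
(m43) alone gives m43 = 1.
Now (m43') is unsatisfied and unit — conflict.
So m22 must be the other value — set m22 = 0.
(m23) alone gives m23 = 1.
(m13') alone gives m13 = 0.
(m33') alone gives m33 = 0.
(m32) alone gives m32 = 1.
(m12') alone gives m12 = 0.
(m42') alone gives m42 = 0.
(m43) alone gives m43 = 1.
Now (m43') is unsatisfied and unit — conflict.
Either choice for m22 ends in contradiction.
Either choice for m11 ends in contradiction.
No assignment satisfies every clause.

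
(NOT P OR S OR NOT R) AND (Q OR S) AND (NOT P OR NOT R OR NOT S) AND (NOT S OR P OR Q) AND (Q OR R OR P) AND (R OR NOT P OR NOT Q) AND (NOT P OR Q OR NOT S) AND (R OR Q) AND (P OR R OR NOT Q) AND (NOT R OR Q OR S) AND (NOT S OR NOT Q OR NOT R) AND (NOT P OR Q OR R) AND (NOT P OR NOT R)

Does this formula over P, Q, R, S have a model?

Suppose Q = true.
Suppose R = true.
Unit clause (NOT S) forces S = false.
Unit clause (NOT P) forces P = false.
Every clause now holds.
A satisfying assignment: P=false,  Q=true,  R=true,  S=false.

Yes, satisfiable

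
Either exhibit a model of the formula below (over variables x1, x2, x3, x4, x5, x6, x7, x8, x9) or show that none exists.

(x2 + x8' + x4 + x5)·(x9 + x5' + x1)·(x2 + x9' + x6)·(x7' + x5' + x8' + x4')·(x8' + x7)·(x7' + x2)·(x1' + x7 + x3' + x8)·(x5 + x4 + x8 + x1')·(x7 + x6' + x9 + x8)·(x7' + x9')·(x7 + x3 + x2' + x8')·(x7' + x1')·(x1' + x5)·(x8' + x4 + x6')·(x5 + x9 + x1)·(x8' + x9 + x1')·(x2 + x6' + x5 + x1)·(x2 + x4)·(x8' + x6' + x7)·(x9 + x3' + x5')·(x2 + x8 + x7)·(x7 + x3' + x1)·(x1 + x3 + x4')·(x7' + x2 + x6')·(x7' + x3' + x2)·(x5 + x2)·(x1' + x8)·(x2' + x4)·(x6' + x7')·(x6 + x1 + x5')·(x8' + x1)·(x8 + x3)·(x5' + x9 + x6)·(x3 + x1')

Try x8 = 0.
(x1') alone gives x1 = 0.
(x3) alone gives x3 = 1.
(x7) alone gives x7 = 1.
(x2) alone gives x2 = 1.
(x9') alone gives x9 = 0.
(x5') alone gives x5 = 0.
Now (x5) is unsatisfied and unit — conflict.
Backtrack on x8: now try x8 = 1.
(x7) alone gives x7 = 1.
(x2) alone gives x2 = 1.
(x9') alone gives x9 = 0.
(x1') alone gives x1 = 0.
Now (x1) is unsatisfied and unit — conflict.
Either choice for x8 ends in contradiction.

UNSATISFIABLE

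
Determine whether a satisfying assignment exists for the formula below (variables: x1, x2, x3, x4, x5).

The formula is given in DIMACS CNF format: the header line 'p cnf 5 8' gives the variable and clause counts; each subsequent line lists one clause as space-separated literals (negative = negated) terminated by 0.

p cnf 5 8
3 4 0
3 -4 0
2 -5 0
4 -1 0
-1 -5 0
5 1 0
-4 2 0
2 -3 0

Satisfiable

Suppose x3 = True.
Unit clause (x2) forces x2 = True.
Suppose x4 = True.
Suppose x1 = True.
Unit clause (¬x5) forces x5 = False.
Every clause now holds.
A satisfying assignment: x1: True,  x2: True,  x3: True,  x4: True,  x5: False.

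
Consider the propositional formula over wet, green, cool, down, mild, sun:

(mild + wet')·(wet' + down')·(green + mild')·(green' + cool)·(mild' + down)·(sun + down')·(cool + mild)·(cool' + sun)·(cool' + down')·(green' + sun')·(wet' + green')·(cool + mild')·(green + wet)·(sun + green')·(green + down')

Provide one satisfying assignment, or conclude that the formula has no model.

Case mild = 1:
The clause (green) is unit, so green = 1.
The clause (cool) is unit, so cool = 1.
The clause (down) is unit, so down = 1.
Now (down') is unsatisfied and unit — conflict.
Undo mild and try mild = 0.
The clause (wet') is unit, so wet = 0.
The clause (cool) is unit, so cool = 1.
The clause (sun) is unit, so sun = 1.
The clause (down') is unit, so down = 0.
The clause (green') is unit, so green = 0.
Now (green) is unsatisfied and unit — conflict.
Both values of mild lead to a conflict.

UNSATISFIABLE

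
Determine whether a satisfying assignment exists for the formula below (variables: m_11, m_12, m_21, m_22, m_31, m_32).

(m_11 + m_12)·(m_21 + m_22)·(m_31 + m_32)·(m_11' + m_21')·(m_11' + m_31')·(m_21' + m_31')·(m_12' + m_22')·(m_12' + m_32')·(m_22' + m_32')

Case m_11 = 1:
From the singleton clause (m_21'), m_21 = 0.
From the singleton clause (m_22), m_22 = 1.
From the singleton clause (m_31'), m_31 = 0.
From the singleton clause (m_32), m_32 = 1.
But (m_32') is also a unit clause — contradiction.
Backtrack on m_11: now try m_11 = 0.
From the singleton clause (m_12), m_12 = 1.
From the singleton clause (m_22'), m_22 = 0.
From the singleton clause (m_21), m_21 = 1.
From the singleton clause (m_31'), m_31 = 0.
From the singleton clause (m_32), m_32 = 1.
But (m_32') is also a unit clause — contradiction.
Neither m_11 = 1 nor m_11 = 0 works.
No assignment satisfies every clause.

No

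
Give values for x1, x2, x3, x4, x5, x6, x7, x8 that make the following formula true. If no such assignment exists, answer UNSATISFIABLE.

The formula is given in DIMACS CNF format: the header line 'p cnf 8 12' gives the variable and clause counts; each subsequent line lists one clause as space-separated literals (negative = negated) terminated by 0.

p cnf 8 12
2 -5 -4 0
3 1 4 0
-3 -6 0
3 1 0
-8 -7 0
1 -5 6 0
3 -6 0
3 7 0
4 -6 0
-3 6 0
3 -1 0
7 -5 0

UNSATISFIABLE

Case x3 = False:
From the singleton clause (x1), x1 = True.
But (¬x1) is also a unit clause — contradiction.
Undo x3 and try x3 = True.
From the singleton clause (¬x6), x6 = False.
But (x6) is also a unit clause — contradiction.
Either choice for x3 ends in contradiction.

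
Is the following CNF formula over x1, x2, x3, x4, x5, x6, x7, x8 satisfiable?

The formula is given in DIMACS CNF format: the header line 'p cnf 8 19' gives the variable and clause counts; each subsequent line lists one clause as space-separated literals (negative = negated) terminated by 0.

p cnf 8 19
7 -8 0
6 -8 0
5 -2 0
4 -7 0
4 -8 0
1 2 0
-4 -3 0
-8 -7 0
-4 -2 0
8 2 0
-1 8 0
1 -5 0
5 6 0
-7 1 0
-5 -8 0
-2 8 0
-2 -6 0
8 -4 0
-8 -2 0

No

Suppose x7 = True.
From the singleton clause (x4), x4 = True.
From the singleton clause (¬x3), x3 = False.
From the singleton clause (¬x8), x8 = False.
That conflicts with the unit clause (x8).
That branch fails; take x7 = False instead.
From the singleton clause (¬x8), x8 = False.
From the singleton clause (x2), x2 = True.
That conflicts with the unit clause (¬x2).
Both values of x7 lead to a conflict.
No assignment satisfies every clause.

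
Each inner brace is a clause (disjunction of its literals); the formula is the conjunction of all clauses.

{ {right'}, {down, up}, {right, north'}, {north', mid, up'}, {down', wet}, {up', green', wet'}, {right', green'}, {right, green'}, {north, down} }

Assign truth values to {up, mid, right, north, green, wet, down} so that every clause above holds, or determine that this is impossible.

Unit clause (right') forces right = 0.
Unit clause (north') forces north = 0.
Unit clause (green') forces green = 0.
Unit clause (down) forces down = 1.
Unit clause (wet) forces wet = 1.
Every clause is now satisfied; up, mid are unconstrained.

up: 0, mid: 1, right: 0, north: 0, green: 0, wet: 1, down: 1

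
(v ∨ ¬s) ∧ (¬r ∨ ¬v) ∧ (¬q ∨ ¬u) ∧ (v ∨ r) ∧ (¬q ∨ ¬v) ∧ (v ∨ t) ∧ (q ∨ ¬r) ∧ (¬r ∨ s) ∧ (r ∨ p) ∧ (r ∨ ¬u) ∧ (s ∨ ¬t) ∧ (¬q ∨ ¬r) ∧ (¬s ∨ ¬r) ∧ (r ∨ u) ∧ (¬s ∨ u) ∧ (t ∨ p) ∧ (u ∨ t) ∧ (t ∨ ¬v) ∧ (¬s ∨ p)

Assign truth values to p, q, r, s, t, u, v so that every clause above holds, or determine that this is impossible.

UNSATISFIABLE

Branch on v: set v = True.
From the singleton clause (¬r), r = False.
From the singleton clause (¬q), q = False.
From the singleton clause (p), p = True.
From the singleton clause (¬u), u = False.
But (u) is also a unit clause — contradiction.
Undo v and try v = False.
From the singleton clause (¬s), s = False.
From the singleton clause (r), r = True.
But (¬r) is also a unit clause — contradiction.
Either choice for v ends in contradiction.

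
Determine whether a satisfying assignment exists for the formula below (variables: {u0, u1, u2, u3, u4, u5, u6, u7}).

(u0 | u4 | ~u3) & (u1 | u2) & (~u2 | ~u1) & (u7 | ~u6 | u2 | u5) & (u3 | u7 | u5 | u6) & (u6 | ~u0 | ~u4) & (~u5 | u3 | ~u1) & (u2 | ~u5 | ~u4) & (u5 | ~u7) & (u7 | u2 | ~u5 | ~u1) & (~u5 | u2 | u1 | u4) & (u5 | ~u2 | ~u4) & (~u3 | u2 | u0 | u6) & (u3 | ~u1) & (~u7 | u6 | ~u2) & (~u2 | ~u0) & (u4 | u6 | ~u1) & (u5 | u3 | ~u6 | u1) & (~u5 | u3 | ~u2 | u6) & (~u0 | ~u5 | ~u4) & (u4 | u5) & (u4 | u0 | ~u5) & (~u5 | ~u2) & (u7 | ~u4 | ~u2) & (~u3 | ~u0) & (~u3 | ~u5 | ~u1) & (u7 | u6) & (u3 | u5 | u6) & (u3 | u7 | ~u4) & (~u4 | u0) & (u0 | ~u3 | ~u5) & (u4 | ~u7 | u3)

Unsatisfiable

Branch on u1: set u1 = 1.
The clause (~u2) is unit, so u2 = 0.
The clause (u3) is unit, so u3 = 1.
The clause (~u0) is unit, so u0 = 0.
The clause (u4) is unit, so u4 = 1.
But (~u4) is also a unit clause — contradiction.
So u1 must be the other value — set u1 = 0.
The clause (u2) is unit, so u2 = 1.
The clause (~u0) is unit, so u0 = 0.
The clause (~u5) is unit, so u5 = 0.
The clause (~u7) is unit, so u7 = 0.
The clause (~u4) is unit, so u4 = 0.
But (u4) is also a unit clause — contradiction.
Either choice for u1 ends in contradiction.
No assignment satisfies every clause.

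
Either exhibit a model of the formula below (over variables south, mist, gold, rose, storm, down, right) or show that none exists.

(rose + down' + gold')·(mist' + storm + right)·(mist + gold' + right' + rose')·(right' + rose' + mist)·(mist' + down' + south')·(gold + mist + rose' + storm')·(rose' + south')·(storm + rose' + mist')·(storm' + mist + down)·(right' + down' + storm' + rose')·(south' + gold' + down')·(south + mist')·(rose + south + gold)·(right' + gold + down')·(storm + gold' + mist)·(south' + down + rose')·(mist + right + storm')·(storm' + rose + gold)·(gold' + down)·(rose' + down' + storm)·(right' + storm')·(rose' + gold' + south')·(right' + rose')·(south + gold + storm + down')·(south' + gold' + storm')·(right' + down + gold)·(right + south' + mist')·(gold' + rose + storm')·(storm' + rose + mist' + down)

Branch on rose: set rose = 0.
Branch on down: set down = 0.
(gold') alone gives gold = 0.
(south) alone gives south = 1.
(storm') alone gives storm = 0.
(right') alone gives right = 0.
(mist') alone gives mist = 0.
Every clause now holds.

south: 1; mist: 0; gold: 0; rose: 0; storm: 0; down: 0; right: 0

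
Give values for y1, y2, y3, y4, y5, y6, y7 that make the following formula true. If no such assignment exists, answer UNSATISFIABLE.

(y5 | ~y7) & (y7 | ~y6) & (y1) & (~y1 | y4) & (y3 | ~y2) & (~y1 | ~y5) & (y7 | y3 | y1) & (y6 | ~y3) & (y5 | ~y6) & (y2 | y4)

y1 ↦ 1, y2 ↦ 0, y3 ↦ 0, y4 ↦ 1, y5 ↦ 0, y6 ↦ 0, y7 ↦ 0

From the singleton clause (y1), y1 = 1.
From the singleton clause (y4), y4 = 1.
From the singleton clause (~y5), y5 = 0.
From the singleton clause (~y7), y7 = 0.
From the singleton clause (~y6), y6 = 0.
From the singleton clause (~y3), y3 = 0.
From the singleton clause (~y2), y2 = 0.
Every clause now holds.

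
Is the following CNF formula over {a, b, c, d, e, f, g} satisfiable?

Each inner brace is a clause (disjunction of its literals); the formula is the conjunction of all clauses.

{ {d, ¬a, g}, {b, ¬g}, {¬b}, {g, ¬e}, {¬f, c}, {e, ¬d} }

Unit clause (¬b) forces b = False.
Unit clause (¬g) forces g = False.
Unit clause (¬e) forces e = False.
Unit clause (¬d) forces d = False.
Unit clause (¬a) forces a = False.
Try f = False.
All clauses hold; c can take either value.
A satisfying assignment: a: False,  b: False,  c: False,  d: False,  e: False,  f: False,  g: False.

Yes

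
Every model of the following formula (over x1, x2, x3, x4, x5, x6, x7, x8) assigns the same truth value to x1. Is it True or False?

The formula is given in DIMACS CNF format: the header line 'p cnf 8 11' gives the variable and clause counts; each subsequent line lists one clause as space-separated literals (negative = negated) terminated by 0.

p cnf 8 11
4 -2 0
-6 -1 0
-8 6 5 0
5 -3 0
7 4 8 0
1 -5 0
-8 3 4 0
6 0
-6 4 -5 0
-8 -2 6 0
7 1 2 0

False

Suppose x1 = True.
From the singleton clause (¬x6), x6 = False.
Now (x6) is unsatisfied and unit — conflict.
So every satisfying assignment has x1 = False.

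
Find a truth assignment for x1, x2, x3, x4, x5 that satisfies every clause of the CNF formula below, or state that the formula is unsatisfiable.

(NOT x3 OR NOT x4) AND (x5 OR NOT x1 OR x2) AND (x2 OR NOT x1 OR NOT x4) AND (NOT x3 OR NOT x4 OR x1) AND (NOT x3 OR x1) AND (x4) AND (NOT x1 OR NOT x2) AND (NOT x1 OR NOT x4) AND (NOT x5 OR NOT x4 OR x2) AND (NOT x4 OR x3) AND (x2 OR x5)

UNSATISFIABLE

(x4) alone gives x4 = true.
(NOT x3) alone gives x3 = false.
That conflicts with the unit clause (x3).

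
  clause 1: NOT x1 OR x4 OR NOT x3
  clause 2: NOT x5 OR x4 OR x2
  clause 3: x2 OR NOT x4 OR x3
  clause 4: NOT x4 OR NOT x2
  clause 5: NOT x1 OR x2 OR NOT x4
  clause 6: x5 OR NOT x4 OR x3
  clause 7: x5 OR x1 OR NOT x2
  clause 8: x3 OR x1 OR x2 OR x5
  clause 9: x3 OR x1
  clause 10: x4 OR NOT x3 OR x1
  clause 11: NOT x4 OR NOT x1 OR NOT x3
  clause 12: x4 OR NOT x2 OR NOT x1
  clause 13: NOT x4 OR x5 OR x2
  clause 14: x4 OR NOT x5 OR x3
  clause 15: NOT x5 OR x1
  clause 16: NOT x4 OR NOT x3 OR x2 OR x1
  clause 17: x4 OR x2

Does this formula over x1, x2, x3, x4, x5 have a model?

Case x4 = false:
The clause (x2) is unit, so x2 = true.
The clause (NOT x1) is unit, so x1 = false.
The clause (x5) is unit, so x5 = true.
Now (NOT x5) is unsatisfied and unit — conflict.
So x4 must be the other value — set x4 = true.
The clause (NOT x2) is unit, so x2 = false.
The clause (x3) is unit, so x3 = true.
The clause (NOT x1) is unit, so x1 = false.
Now (x1) is unsatisfied and unit — conflict.
Either choice for x4 ends in contradiction.
No assignment satisfies every clause.

Unsatisfiable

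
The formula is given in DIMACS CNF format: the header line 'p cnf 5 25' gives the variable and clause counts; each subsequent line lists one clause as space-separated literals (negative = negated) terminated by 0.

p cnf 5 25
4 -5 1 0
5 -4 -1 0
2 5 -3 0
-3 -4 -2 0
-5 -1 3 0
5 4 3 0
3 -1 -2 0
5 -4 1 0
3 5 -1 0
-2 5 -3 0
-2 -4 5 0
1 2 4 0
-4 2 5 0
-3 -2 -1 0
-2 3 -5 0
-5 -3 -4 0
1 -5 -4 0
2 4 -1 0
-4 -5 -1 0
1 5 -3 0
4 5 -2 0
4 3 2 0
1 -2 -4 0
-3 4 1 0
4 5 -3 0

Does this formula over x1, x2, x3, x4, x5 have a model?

Branch on x4: set x4 = True.
Branch on x5: set x5 = True.
(¬x3) alone gives x3 = False.
(¬x1) alone gives x1 = False.
But (x1) is also a unit clause — contradiction.
So x5 must be the other value — set x5 = False.
(¬x1) alone gives x1 = False.
But (x1) is also a unit clause — contradiction.
Neither x5 = True nor x5 = False works.
So x4 must be the other value — set x4 = False.
Branch on x5: set x5 = False.
(x3) alone gives x3 = True.
But (¬x3) is also a unit clause — contradiction.
So x5 must be the other value — set x5 = True.
(x1) alone gives x1 = True.
(x3) alone gives x3 = True.
(¬x2) alone gives x2 = False.
But (x2) is also a unit clause — contradiction.
Neither x5 = True nor x5 = False works.
Neither x4 = True nor x4 = False works.
No assignment satisfies every clause.

No, unsatisfiable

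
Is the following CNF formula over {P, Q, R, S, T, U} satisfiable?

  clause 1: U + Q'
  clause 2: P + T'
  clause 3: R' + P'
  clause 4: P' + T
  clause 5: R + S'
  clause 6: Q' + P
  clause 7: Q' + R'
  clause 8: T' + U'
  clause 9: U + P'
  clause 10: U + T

Branch on U: set U = 1.
Unit clause (T') forces T = 0.
Unit clause (P') forces P = 0.
Unit clause (Q') forces Q = 0.
Branch on R: set R = 1.
Every clause is now satisfied; S is unconstrained.
A satisfying assignment: P ↦ 0; Q ↦ 0; R ↦ 1; S ↦ 0; T ↦ 0; U ↦ 1.

Yes, satisfiable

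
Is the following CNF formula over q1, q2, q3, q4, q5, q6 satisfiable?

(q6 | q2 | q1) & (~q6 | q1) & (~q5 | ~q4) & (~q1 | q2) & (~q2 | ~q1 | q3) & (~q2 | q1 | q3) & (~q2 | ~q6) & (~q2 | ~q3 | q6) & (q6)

No

Unit clause (q6) forces q6 = 1.
Unit clause (q1) forces q1 = 1.
Unit clause (q2) forces q2 = 1.
That conflicts with the unit clause (~q2).
No assignment satisfies every clause.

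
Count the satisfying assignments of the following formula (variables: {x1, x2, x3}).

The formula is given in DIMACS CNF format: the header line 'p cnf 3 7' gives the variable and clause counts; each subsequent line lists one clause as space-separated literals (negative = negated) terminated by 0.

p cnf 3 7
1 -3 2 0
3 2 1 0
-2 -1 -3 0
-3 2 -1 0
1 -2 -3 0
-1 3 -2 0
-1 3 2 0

1

There are 2^3 = 8 truth assignments over (x1, x2, x3).
Check each against the 7 clauses (columns in the order x1, x2, x3):
  F F F  ✗ fails (x3 ∨ x2 ∨ x1)
  F F T  ✗ fails (x1 ∨ ¬x3 ∨ x2)
  F T F  ✓ satisfies all
  F T T  ✗ fails (x1 ∨ ¬x2 ∨ ¬x3)
  T F F  ✗ fails (¬x1 ∨ x3 ∨ x2)
  T F T  ✗ fails (¬x3 ∨ x2 ∨ ¬x1)
  T T F  ✗ fails (¬x1 ∨ x3 ∨ ¬x2)
  T T T  ✗ fails (¬x2 ∨ ¬x1 ∨ ¬x3)
1 of the 8 rows is a model.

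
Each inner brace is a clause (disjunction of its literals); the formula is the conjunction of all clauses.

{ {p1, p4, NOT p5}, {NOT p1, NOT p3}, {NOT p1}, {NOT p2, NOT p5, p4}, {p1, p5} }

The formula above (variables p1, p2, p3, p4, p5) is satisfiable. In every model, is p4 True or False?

True

Suppose p4 = false.
(NOT p1) alone gives p1 = false.
(NOT p5) alone gives p5 = false.
Now (p5) is unsatisfied and unit — conflict.
So every satisfying assignment has p4 = True.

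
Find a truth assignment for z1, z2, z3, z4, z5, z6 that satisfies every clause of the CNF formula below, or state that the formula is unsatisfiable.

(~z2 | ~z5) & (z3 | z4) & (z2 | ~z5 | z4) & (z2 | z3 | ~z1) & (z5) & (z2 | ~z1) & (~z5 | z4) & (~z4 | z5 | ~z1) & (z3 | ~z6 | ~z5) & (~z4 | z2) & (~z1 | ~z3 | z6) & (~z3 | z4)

UNSATISFIABLE

Unit clause (z5) forces z5 = 1.
Unit clause (~z2) forces z2 = 0.
Unit clause (z4) forces z4 = 1.
But (~z4) is also a unit clause — contradiction.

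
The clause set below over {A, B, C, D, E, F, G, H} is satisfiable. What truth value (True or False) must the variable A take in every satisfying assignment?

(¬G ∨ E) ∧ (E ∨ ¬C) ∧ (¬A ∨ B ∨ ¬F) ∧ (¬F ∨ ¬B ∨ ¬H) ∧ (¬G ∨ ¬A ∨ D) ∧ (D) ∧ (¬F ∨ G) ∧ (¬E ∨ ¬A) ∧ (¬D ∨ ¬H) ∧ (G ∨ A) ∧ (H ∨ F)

Suppose A = True.
The clause (D) is unit, so D = True.
The clause (¬E) is unit, so E = False.
The clause (¬G) is unit, so G = False.
The clause (¬C) is unit, so C = False.
The clause (¬F) is unit, so F = False.
The clause (¬H) is unit, so H = False.
That conflicts with the unit clause (H).
So every satisfying assignment has A = False.

False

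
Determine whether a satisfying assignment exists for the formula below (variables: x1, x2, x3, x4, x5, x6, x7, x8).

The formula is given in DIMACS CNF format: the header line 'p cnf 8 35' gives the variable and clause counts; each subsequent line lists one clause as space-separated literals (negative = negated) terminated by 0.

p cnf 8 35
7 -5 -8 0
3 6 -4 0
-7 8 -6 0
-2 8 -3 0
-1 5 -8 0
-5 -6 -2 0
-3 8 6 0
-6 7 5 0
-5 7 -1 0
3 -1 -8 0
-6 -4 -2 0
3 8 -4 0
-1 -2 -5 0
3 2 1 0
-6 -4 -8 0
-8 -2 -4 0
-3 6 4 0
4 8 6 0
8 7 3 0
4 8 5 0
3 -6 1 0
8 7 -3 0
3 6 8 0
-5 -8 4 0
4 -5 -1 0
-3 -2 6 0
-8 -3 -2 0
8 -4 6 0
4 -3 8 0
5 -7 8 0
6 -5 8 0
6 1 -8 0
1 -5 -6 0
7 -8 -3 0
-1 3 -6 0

Satisfiable

Try x7 = True.
Try x8 = True.
Try x1 = True.
(x5) alone gives x5 = True.
(x3) alone gives x3 = True.
(¬x2) alone gives x2 = False.
(x4) alone gives x4 = True.
(¬x6) alone gives x6 = False.
All clauses are satisfied.
A satisfying assignment: x1 ↦ True,  x2 ↦ False,  x3 ↦ True,  x4 ↦ True,  x5 ↦ True,  x6 ↦ False,  x7 ↦ True,  x8 ↦ True.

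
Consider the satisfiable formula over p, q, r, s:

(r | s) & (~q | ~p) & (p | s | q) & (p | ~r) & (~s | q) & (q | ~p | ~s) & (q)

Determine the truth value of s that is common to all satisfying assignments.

Suppose s = 0.
Unit clause (r) forces r = 1.
Unit clause (p) forces p = 1.
Unit clause (~q) forces q = 0.
But (q) is also a unit clause — contradiction.
So every satisfying assignment has s = True.

True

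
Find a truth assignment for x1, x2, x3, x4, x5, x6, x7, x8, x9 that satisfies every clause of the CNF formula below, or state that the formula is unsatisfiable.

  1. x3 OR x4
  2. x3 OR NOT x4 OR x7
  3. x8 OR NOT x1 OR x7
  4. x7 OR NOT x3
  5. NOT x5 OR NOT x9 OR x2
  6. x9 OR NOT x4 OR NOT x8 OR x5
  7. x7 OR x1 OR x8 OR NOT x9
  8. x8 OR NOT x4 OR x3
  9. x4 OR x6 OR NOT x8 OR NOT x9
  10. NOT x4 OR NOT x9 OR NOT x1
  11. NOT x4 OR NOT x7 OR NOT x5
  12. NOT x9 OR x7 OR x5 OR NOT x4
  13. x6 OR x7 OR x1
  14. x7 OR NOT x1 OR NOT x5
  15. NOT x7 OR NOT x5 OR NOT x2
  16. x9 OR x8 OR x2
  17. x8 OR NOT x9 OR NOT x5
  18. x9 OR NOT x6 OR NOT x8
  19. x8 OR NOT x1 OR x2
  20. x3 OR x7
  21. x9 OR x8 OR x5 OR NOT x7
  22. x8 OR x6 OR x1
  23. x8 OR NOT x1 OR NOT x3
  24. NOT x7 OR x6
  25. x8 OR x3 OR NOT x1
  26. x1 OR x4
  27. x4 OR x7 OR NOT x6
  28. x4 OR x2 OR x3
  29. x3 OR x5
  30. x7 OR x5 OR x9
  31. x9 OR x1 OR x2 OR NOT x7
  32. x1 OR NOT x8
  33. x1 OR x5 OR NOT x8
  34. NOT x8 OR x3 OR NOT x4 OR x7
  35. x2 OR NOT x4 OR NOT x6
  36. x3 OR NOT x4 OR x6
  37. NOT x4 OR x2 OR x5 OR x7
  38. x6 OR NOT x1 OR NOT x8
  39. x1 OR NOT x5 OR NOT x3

x1=true; x2=true; x3=true; x4=false; x5=false; x6=true; x7=true; x8=true; x9=true

Branch on x3: set x3 = true.
From the singleton clause (x7), x7 = true.
From the singleton clause (x6), x6 = true.
Branch on x4: set x4 = false.
From the singleton clause (x1), x1 = true.
From the singleton clause (x8), x8 = true.
From the singleton clause (x9), x9 = true.
Branch on x5: set x5 = false.
No clause remains; x2 is free.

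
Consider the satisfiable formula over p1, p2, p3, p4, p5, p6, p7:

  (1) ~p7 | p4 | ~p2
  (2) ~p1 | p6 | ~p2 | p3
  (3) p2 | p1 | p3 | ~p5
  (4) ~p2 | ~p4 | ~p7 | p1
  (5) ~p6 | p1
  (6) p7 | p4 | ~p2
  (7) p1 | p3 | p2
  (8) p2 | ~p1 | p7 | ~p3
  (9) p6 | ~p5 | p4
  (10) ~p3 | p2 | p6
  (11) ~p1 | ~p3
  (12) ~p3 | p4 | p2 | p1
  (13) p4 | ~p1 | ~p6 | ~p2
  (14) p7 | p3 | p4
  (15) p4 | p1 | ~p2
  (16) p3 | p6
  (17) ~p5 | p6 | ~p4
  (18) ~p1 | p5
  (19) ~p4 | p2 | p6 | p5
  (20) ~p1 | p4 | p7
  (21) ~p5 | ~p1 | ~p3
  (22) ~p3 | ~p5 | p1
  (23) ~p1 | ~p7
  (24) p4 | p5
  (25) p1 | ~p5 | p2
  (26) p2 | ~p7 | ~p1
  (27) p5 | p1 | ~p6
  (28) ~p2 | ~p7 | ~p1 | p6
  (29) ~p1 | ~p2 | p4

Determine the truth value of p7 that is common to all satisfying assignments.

Suppose p7 = 1.
Unit clause (~p1) forces p1 = 0.
Unit clause (~p6) forces p6 = 0.
Unit clause (p3) forces p3 = 1.
Unit clause (p2) forces p2 = 1.
Unit clause (p4) forces p4 = 1.
But (~p4) is also a unit clause — contradiction.
So every satisfying assignment has p7 = False.

False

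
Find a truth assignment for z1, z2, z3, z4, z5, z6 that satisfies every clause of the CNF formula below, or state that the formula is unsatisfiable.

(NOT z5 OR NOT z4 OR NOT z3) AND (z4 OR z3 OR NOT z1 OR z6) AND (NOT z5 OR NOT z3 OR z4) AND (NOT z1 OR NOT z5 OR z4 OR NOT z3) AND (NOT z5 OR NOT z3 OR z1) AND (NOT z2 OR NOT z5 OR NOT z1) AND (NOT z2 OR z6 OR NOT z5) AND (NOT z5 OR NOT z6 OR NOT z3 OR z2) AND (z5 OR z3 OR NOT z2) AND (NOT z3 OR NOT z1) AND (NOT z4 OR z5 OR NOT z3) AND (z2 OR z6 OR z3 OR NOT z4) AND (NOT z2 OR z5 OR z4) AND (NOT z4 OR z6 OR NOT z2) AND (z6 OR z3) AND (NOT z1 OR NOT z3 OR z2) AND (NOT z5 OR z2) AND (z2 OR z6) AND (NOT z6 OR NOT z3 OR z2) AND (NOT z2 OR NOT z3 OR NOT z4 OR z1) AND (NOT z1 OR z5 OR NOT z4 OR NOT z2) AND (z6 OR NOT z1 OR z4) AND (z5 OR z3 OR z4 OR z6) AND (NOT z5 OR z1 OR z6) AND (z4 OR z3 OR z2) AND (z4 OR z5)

z1 ↦ false,  z2 ↦ true,  z3 ↦ false,  z4 ↦ false,  z5 ↦ true,  z6 ↦ true

Suppose z3 = false.
Unit clause (z6) forces z6 = true.
Suppose z5 = true.
Unit clause (z2) forces z2 = true.
Unit clause (NOT z1) forces z1 = false.
No clause remains; z4 is free.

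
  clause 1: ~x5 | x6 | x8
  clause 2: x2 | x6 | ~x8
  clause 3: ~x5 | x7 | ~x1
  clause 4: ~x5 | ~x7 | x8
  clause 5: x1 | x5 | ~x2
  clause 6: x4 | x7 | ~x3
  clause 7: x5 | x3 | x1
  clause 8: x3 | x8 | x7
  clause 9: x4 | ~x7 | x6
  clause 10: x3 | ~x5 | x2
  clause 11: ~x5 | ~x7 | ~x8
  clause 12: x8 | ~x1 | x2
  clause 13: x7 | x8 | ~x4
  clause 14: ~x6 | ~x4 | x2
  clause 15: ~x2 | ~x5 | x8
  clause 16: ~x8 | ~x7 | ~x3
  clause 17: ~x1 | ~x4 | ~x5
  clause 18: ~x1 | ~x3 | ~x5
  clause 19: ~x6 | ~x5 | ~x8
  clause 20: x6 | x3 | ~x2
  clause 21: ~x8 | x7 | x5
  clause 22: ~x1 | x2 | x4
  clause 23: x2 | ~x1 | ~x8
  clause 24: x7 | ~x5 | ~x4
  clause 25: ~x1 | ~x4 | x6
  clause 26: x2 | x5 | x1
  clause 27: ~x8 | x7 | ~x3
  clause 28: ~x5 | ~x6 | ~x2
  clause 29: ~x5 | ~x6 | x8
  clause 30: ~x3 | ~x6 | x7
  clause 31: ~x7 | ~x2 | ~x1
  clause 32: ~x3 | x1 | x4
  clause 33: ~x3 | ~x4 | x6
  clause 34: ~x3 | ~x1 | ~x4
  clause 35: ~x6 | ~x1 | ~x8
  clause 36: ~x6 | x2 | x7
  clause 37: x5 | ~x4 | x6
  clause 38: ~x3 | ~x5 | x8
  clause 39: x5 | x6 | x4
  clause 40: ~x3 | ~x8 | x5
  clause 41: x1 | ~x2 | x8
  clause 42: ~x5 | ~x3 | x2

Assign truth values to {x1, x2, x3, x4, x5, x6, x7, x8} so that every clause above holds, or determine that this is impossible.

Try x5 = 0.
Try x1 = 1.
Try x8 = 1.
From the singleton clause (x7), x7 = 1.
From the singleton clause (~x3), x3 = 0.
From the singleton clause (x2), x2 = 1.
That conflicts with the unit clause (~x2).
That branch fails; take x8 = 0 instead.
From the singleton clause (x2), x2 = 1.
From the singleton clause (~x7), x7 = 0.
From the singleton clause (x3), x3 = 1.
From the singleton clause (x4), x4 = 1.
That conflicts with the unit clause (~x4).
Neither x8 = 1 nor x8 = 0 works.
That branch fails; take x1 = 0 instead.
From the singleton clause (~x2), x2 = 0.
That conflicts with the unit clause (x2).
Neither x1 = 1 nor x1 = 0 works.
That branch fails; take x5 = 1 instead.
Try x6 = 1.
From the singleton clause (~x8), x8 = 0.
That conflicts with the unit clause (x8).
That branch fails; take x6 = 0 instead.
From the singleton clause (x8), x8 = 1.
From the singleton clause (x2), x2 = 1.
From the singleton clause (~x7), x7 = 0.
From the singleton clause (~x1), x1 = 0.
From the singleton clause (x3), x3 = 1.
That conflicts with the unit clause (~x3).
Neither x6 = 1 nor x6 = 0 works.
Neither x5 = 1 nor x5 = 0 works.

UNSATISFIABLE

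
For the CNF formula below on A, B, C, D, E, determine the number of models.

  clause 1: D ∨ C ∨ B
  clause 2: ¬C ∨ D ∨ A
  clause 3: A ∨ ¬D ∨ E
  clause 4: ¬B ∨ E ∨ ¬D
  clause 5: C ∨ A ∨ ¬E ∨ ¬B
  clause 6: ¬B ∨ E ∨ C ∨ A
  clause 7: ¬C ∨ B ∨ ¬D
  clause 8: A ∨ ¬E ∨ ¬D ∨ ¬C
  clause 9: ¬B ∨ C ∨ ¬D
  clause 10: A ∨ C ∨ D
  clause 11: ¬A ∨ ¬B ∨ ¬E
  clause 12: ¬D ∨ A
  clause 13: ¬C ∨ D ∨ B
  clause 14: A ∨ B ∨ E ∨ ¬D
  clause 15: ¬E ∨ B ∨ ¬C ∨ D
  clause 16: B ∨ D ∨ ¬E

4

There are 2^5 = 32 truth assignments over (A, B, C, D, E).
Split on D. With D = True, the clauses containing D are satisfied and ¬D drops from the rest; 2 of the 2^4 = 16 assignments to the other variables satisfy what remains.
With D = False, by the same count on the reduced clause set, 2 assignments work.
(One model: A=T, B=F, C=F, D=T, E=F.)
Total: 2 + 2 = 4.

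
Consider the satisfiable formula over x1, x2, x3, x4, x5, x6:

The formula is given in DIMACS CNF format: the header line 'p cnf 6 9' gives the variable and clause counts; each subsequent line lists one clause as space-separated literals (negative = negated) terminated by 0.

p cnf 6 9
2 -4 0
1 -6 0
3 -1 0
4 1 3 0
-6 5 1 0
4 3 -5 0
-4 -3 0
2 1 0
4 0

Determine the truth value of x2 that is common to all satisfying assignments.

True

Suppose x2 = False.
(¬x4) alone gives x4 = False.
That conflicts with the unit clause (x4).
So every satisfying assignment has x2 = True.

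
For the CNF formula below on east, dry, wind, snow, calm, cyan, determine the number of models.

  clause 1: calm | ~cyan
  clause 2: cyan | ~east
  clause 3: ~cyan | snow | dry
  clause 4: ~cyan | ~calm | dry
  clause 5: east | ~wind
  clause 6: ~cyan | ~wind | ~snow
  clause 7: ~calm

There are 2^6 = 64 truth assignments over (east, dry, wind, snow, calm, cyan).
Split on wind. With wind = 1, the clauses containing wind are satisfied and ~wind drops from the rest; 0 of the 2^5 = 32 assignments to the other variables satisfy what remains.
With wind = 0, by the same count on the reduced clause set, 4 assignments work.
(One model: east=F, dry=F, wind=F, snow=F, calm=F, cyan=F.)
Total: 0 + 4 = 4.

4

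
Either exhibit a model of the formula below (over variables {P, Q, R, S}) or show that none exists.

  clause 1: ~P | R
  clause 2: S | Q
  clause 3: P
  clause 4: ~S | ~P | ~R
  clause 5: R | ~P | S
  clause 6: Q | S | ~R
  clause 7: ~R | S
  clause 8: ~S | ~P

The clause (P) is unit, so P = 1.
The clause (R) is unit, so R = 1.
The clause (~S) is unit, so S = 0.
But (S) is also a unit clause — contradiction.

UNSATISFIABLE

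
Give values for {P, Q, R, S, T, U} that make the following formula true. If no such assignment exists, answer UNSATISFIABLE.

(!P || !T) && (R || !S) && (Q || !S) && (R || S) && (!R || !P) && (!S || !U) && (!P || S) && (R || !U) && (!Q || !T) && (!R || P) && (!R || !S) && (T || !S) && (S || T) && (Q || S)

UNSATISFIABLE

Case P = false:
Unit clause (!R) forces R = false.
Unit clause (!S) forces S = false.
But (S) is also a unit clause — contradiction.
That branch fails; take P = true instead.
Unit clause (!T) forces T = false.
Unit clause (!R) forces R = false.
Unit clause (!S) forces S = false.
But (S) is also a unit clause — contradiction.
Neither P = true nor P = false works.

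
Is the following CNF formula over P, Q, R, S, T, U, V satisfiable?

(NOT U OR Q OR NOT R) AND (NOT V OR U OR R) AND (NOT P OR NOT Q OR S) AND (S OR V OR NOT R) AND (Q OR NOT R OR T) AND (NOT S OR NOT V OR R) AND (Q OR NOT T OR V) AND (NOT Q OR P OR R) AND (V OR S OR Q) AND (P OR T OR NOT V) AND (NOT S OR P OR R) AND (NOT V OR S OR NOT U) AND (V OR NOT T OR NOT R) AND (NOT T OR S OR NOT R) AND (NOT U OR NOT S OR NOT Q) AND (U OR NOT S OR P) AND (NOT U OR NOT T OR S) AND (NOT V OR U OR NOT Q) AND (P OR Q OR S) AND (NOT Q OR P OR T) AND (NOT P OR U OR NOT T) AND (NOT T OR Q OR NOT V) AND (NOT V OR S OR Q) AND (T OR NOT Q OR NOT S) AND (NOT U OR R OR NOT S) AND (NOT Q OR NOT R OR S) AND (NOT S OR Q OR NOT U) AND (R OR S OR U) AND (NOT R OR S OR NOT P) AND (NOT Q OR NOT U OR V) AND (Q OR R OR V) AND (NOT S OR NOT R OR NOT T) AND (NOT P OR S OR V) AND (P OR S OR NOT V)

Suppose U = false.
Suppose V = false.
Suppose S = true.
The clause (P) is unit, so P = true.
The clause (NOT T) is unit, so T = false.
The clause (NOT Q) is unit, so Q = false.
The clause (NOT R) is unit, so R = false.
But (R) is also a unit clause — contradiction.
Undo S and try S = false.
The clause (NOT R) is unit, so R = false.
But (R) is also a unit clause — contradiction.
Neither S = true nor S = false works.
Undo V and try V = true.
The clause (R) is unit, so R = true.
The clause (NOT Q) is unit, so Q = false.
The clause (T) is unit, so T = true.
But (NOT T) is also a unit clause — contradiction.
Neither V = true nor V = false works.
Undo U and try U = true.
Suppose Q = true.
The clause (NOT S) is unit, so S = false.
The clause (NOT P) is unit, so P = false.
The clause (R) is unit, so R = true.
But (NOT R) is also a unit clause — contradiction.
Undo Q and try Q = false.
The clause (NOT R) is unit, so R = false.
The clause (NOT S) is unit, so S = false.
The clause (V) is unit, so V = true.
But (NOT V) is also a unit clause — contradiction.
Neither Q = true nor Q = false works.
Neither U = true nor U = false works.
No assignment satisfies every clause.

No, unsatisfiable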